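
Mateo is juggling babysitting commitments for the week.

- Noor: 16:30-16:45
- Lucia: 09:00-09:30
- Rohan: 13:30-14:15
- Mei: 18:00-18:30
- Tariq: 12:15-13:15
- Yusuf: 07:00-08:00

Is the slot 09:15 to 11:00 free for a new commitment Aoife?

No — it overlaps Lucia

Yusuf: ends 08:00 at or before Aoife starts 09:15 → clear.
Lucia: starts 09:00 before Aoife ends 11:00, and ends 09:30 after Aoife starts 09:15 → overlap.
Tariq: starts 12:15 at or after Aoife ends 11:00 → clear.
Rohan: starts 13:30 at or after Aoife ends 11:00 → clear.
Noor: starts 16:30 at or after Aoife ends 11:00 → clear.
Mei: starts 18:00 at or after Aoife ends 11:00 → clear.
Aoife overlaps Lucia.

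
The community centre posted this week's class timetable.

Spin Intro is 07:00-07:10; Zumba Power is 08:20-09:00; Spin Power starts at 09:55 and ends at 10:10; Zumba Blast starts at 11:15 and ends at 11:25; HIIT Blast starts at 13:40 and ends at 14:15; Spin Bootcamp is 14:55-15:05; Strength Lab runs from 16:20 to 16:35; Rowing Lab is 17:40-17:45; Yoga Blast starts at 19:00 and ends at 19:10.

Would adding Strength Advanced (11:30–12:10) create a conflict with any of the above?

Spin Intro: ends 07:10 at or before Strength Advanced starts 11:30 → clear.
Zumba Power: ends 09:00 at or before Strength Advanced starts 11:30 → clear.
Spin Power: ends 10:10 at or before Strength Advanced starts 11:30 → clear.
Zumba Blast: ends 11:25 at or before Strength Advanced starts 11:30 → clear.
HIIT Blast: starts 13:40 at or after Strength Advanced ends 12:10 → clear.
Spin Bootcamp: starts 14:55 at or after Strength Advanced ends 12:10 → clear.
Strength Lab: starts 16:20 at or after Strength Advanced ends 12:10 → clear.
Rowing Lab: starts 17:40 at or after Strength Advanced ends 12:10 → clear.
Yoga Blast: starts 19:00 at or after Strength Advanced ends 12:10 → clear.

No — it doesn't clash with anything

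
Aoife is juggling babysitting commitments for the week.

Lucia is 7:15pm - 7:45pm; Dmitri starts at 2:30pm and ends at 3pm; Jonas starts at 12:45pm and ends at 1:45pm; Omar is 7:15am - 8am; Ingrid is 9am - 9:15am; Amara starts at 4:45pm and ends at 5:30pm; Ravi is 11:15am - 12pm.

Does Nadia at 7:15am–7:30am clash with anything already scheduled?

Omar: starts 7:15am before Nadia ends 7:30am, and ends 8am after Nadia starts 7:15am → overlap.
Ingrid: starts 9am at or after Nadia ends 7:30am → clear.
Ravi: starts 11:15am at or after Nadia ends 7:30am → clear.
Jonas: starts 12:45pm at or after Nadia ends 7:30am → clear.
Dmitri: starts 2:30pm at or after Nadia ends 7:30am → clear.
Amara: starts 4:45pm at or after Nadia ends 7:30am → clear.
Lucia: starts 7:15pm at or after Nadia ends 7:30am → clear.
Nadia overlaps Omar.

Yes — it overlaps Omar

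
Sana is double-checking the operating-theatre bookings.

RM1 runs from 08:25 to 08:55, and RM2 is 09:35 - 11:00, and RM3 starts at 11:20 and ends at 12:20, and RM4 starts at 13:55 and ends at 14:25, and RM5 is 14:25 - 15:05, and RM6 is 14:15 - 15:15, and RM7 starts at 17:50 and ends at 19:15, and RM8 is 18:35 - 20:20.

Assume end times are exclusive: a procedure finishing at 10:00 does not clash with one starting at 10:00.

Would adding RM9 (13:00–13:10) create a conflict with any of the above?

No — it doesn't clash with anything

RM1: ends 08:55 at or before RM9 starts 13:00 → clear.
RM2: ends 11:00 at or before RM9 starts 13:00 → clear.
RM3: ends 12:20 at or before RM9 starts 13:00 → clear.
RM4: starts 13:55 at or after RM9 ends 13:10 → clear.
RM6: starts 14:15 at or after RM9 ends 13:10 → clear.
RM5: starts 14:25 at or after RM9 ends 13:10 → clear.
RM7: starts 17:50 at or after RM9 ends 13:10 → clear.
RM8: starts 18:35 at or after RM9 ends 13:10 → clear.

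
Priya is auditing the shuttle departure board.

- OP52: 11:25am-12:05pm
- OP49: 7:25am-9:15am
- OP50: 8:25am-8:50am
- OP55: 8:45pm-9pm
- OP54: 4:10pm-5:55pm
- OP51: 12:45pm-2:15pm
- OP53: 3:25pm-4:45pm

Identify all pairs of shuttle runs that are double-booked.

Sorted by start: OP49, OP50, OP52, OP51, OP53, OP54, OP55.
OP50 starts before OP49 ends → OP49 and OP50 overlap.
OP52 starts after OP49 ends, so nothing later overlaps OP49 either.
OP52 starts after OP50 ends, so nothing later overlaps OP50 either.
OP51 starts after OP52 ends, so nothing later overlaps OP52 either.
OP53 starts after OP51 ends, so nothing later overlaps OP51 either.
OP54 starts before OP53 ends → OP53 and OP54 overlap.
OP55 starts after OP53 ends.
OP55 starts after OP54 ends.

OP49 & OP50, OP53 & OP54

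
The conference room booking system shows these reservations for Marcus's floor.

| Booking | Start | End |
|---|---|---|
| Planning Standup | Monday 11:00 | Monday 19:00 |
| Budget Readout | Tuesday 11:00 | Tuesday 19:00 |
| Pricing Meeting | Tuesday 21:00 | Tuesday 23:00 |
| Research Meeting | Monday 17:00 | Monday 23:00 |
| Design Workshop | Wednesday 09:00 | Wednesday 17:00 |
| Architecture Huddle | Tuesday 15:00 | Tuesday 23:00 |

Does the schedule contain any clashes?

Yes

Check each pair: they overlap iff neither finishes before the other starts.
Sorted by start: Planning Standup, Research Meeting, Budget Readout, Architecture Huddle, Pricing Meeting, Design Workshop.
Research Meeting starts before Planning Standup ends → Planning Standup and Research Meeting overlap.
That's a conflict, so the schedule is not conflict-free.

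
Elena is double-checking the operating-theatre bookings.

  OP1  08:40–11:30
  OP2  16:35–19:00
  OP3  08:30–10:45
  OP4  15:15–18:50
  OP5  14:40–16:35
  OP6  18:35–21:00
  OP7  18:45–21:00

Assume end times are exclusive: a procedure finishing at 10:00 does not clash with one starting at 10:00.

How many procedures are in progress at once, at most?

4

Walk through starts and ends in time order (an end at T is processed before a start at T):
08:30 start OP3 → 1
08:40 start OP1 → 2
10:45 end OP3 → 1
11:30 end OP1 → 0
14:40 start OP5 → 1
15:15 start OP4 → 2
16:35 end OP5 → 1
16:35 start OP2 → 2
18:35 start OP6 → 3
18:45 start OP7 → 4
18:50 end OP4 → 3
19:00 end OP2 → 2
21:00 end OP6 → 1
21:00 end OP7 → 0
Peak is 4, at 18:45 (OP2, OP4, OP6, OP7).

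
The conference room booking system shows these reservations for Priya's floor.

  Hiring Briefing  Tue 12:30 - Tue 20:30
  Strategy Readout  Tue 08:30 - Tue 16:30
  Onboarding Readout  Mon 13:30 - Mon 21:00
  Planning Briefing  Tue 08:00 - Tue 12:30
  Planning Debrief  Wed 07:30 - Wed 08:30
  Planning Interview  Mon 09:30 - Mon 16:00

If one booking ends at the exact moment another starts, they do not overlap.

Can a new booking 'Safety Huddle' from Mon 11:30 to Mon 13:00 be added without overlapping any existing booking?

Planning Interview: starts Mon 09:30 before Safety Huddle ends Mon 13:00, and ends Mon 16:00 after Safety Huddle starts Mon 11:30 → overlap.
Onboarding Readout: starts Mon 13:30 at or after Safety Huddle ends Mon 13:00 → clear.
Planning Briefing: starts Tue 08:00 at or after Safety Huddle ends Mon 13:00 → clear.
Strategy Readout: starts Tue 08:30 at or after Safety Huddle ends Mon 13:00 → clear.
Hiring Briefing: starts Tue 12:30 at or after Safety Huddle ends Mon 13:00 → clear.
Planning Debrief: starts Wed 07:30 at or after Safety Huddle ends Mon 13:00 → clear.
Safety Huddle overlaps Planning Interview.

No — it overlaps Planning Interview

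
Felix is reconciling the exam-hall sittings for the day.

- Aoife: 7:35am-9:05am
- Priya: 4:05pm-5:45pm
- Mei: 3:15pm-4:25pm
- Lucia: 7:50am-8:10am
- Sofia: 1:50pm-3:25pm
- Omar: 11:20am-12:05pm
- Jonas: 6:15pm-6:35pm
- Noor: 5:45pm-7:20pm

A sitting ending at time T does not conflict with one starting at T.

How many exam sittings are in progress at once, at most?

2

Walk through starts and ends in time order (an end at T is processed before a start at T):
7:35am start Aoife → 1
7:50am start Lucia → 2
8:10am end Lucia → 1
9:05am end Aoife → 0
11:20am start Omar → 1
12:05pm end Omar → 0
1:50pm start Sofia → 1
3:15pm start Mei → 2
3:25pm end Sofia → 1
4:05pm start Priya → 2
4:25pm end Mei → 1
5:45pm end Priya → 0
5:45pm start Noor → 1
6:15pm start Jonas → 2
6:35pm end Jonas → 1
7:20pm end Noor → 0
Peak is 2, at 7:50am (Aoife, Lucia).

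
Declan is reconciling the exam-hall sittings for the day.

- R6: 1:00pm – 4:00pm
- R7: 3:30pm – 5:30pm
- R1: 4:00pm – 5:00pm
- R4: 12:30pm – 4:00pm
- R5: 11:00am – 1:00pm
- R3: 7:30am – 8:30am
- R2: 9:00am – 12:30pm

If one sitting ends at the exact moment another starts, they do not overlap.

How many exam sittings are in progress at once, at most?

Walk through starts and ends in time order (an end at T is processed before a start at T):
7:30am start R3 → 1
8:30am end R3 → 0
9:00am start R2 → 1
11:00am start R5 → 2
12:30pm end R2 → 1
12:30pm start R4 → 2
1:00pm end R5 → 1
1:00pm start R6 → 2
3:30pm start R7 → 3
4:00pm end R4 → 2
4:00pm end R6 → 1
4:00pm start R1 → 2
5:00pm end R1 → 1
5:30pm end R7 → 0
Peak is 3, at 3:30pm (R4, R6, R7).

3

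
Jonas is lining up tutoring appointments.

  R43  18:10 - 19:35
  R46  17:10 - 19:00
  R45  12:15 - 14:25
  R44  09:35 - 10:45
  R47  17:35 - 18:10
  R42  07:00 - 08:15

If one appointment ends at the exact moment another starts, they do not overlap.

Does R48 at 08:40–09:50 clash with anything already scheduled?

R42: ends 08:15 at or before R48 starts 08:40 → clear.
R44: starts 09:35 before R48 ends 09:50, and ends 10:45 after R48 starts 08:40 → overlap.
R45: starts 12:15 at or after R48 ends 09:50 → clear.
R46: starts 17:10 at or after R48 ends 09:50 → clear.
R47: starts 17:35 at or after R48 ends 09:50 → clear.
R43: starts 18:10 at or after R48 ends 09:50 → clear.
R48 overlaps R44.

Yes — it overlaps R44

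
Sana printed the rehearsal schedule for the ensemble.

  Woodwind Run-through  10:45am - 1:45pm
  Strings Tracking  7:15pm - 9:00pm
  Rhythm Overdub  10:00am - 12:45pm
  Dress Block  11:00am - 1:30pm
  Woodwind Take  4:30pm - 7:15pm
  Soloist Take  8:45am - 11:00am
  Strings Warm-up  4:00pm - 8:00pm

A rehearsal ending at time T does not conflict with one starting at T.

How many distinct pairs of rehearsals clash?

Check each pair: they overlap iff neither finishes before the other starts.
Sorted by start: Soloist Take, Rhythm Overdub, Woodwind Run-through, Dress Block, Strings Warm-up, Woodwind Take, Strings Tracking.
Rhythm Overdub starts before Soloist Take ends → Soloist Take and Rhythm Overdub overlap.
Woodwind Run-through starts before Soloist Take ends → Soloist Take and Woodwind Run-through overlap.
Dress Block starts exactly when Soloist Take ends (back-to-back, no overlap); Soloist Take is clear from here.
Woodwind Run-through starts before Rhythm Overdub ends → Rhythm Overdub and Woodwind Run-through overlap.
Dress Block starts before Rhythm Overdub ends → Rhythm Overdub and Dress Block overlap.
Strings Warm-up starts after Rhythm Overdub ends; Rhythm Overdub is clear from here.
Dress Block starts before Woodwind Run-through ends → Woodwind Run-through and Dress Block overlap.
Strings Warm-up starts after Woodwind Run-through ends; Woodwind Run-through is clear from here.
Strings Warm-up starts after Dress Block ends; Dress Block is clear from here.
Woodwind Take starts before Strings Warm-up ends → Strings Warm-up and Woodwind Take overlap.
Strings Tracking starts before Strings Warm-up ends → Strings Warm-up and Strings Tracking overlap.
Strings Tracking starts exactly when Woodwind Take ends (back-to-back, no overlap).
Overlapping pairs: Dress Block & Rhythm Overdub, Dress Block & Woodwind Run-through, Rhythm Overdub & Soloist Take, Rhythm Overdub & Woodwind Run-through, Soloist Take & Woodwind Run-through, Strings Tracking & Strings Warm-up, Strings Warm-up & Woodwind Take — 7 in total.

7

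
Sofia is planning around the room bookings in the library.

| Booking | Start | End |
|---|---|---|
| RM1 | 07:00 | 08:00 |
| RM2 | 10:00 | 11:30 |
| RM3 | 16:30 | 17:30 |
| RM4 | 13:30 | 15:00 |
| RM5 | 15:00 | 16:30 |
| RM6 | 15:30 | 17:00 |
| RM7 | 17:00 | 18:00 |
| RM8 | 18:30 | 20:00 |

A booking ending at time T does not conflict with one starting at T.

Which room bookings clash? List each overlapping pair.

Two intervals overlap when each starts before the other ends.
Sorted by start: RM1, RM2, RM4, RM5, RM6, RM3, RM7, RM8.
RM2 starts after RM1 ends — done with RM1.
RM4 starts after RM2 ends — done with RM2.
RM5 starts exactly when RM4 ends (back-to-back, no overlap) — done with RM4.
RM6 starts before RM5 ends → RM5 and RM6 overlap.
RM3 starts exactly when RM5 ends (back-to-back, no overlap) — done with RM5.
RM3 starts before RM6 ends → RM6 and RM3 overlap.
RM7 starts exactly when RM6 ends (back-to-back, no overlap) — done with RM6.
RM7 starts before RM3 ends → RM3 and RM7 overlap.
RM8 starts after RM3 ends.
RM8 starts after RM7 ends.

RM3 & RM6, RM3 & RM7, RM5 & RM6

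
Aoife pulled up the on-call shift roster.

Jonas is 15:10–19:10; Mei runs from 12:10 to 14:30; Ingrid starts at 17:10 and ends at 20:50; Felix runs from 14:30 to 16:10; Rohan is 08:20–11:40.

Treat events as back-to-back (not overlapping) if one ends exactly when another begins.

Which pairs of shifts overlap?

Felix & Jonas, Ingrid & Jonas

Check each pair: they overlap iff neither finishes before the other starts.
Sorted by start: Rohan, Mei, Felix, Jonas, Ingrid.
Mei starts after Rohan ends, so nothing later overlaps Rohan either.
Felix starts exactly when Mei ends (back-to-back, no overlap), so nothing later overlaps Mei either.
Jonas starts before Felix ends → Felix and Jonas overlap.
Ingrid starts after Felix ends.
Ingrid starts before Jonas ends → Jonas and Ingrid overlap.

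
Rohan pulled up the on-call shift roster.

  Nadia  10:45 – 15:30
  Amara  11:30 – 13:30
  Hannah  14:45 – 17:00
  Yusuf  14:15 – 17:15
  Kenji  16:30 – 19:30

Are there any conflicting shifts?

Sorted by start: Nadia, Amara, Yusuf, Hannah, Kenji.
Amara starts before Nadia ends → Nadia and Amara overlap.
That's a conflict, so the schedule is not conflict-free.

Yes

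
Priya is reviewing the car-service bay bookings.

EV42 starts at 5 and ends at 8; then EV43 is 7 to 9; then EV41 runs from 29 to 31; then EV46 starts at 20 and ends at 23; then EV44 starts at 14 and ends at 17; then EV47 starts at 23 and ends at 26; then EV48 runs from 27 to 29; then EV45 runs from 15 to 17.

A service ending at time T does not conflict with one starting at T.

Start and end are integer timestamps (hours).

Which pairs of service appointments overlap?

Sorted by start: EV42, EV43, EV44, EV45, EV46, EV47, EV48, EV41.
EV43 starts before EV42 ends → EV42 and EV43 overlap.
EV44 starts after EV42 ends, so EV42 has no further overlaps.
EV44 starts after EV43 ends, so EV43 has no further overlaps.
EV45 starts before EV44 ends → EV44 and EV45 overlap.
EV46 starts after EV44 ends, so EV44 has no further overlaps.
EV46 starts after EV45 ends, so EV45 has no further overlaps.
EV47 starts exactly when EV46 ends (back-to-back, no overlap), so EV46 has no further overlaps.
EV48 starts after EV47 ends, so EV47 has no further overlaps.
EV41 starts exactly when EV48 ends (back-to-back, no overlap).

EV42 & EV43, EV44 & EV45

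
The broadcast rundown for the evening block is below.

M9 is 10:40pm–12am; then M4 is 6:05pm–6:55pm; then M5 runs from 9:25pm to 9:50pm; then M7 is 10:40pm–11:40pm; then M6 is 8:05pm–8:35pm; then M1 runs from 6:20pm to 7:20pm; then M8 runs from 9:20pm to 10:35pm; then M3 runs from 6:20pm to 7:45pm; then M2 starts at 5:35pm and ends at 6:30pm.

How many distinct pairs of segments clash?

8

Check each pair: they overlap iff neither finishes before the other starts.
Sorted by start: M2, M4, M1, M3, M6, M8, M5, M7, M9.
M4 starts before M2 ends → M2 and M4 overlap.
M1 starts before M2 ends → M2 and M1 overlap.
M3 starts before M2 ends → M2 and M3 overlap.
M6 starts after M2 ends — done with M2.
M1 starts before M4 ends → M4 and M1 overlap.
M3 starts before M4 ends → M4 and M3 overlap.
M6 starts after M4 ends — done with M4.
M3 starts before M1 ends → M1 and M3 overlap.
M6 starts after M1 ends — done with M1.
M6 starts after M3 ends — done with M3.
M8 starts after M6 ends — done with M6.
M5 starts before M8 ends → M8 and M5 overlap.
M7 starts after M8 ends — done with M8.
M7 starts after M5 ends — done with M5.
M9 starts before M7 ends → M7 and M9 overlap.
Overlapping pairs: M1 & M2, M1 & M3, M1 & M4, M2 & M3, M2 & M4, M3 & M4, M5 & M8, M7 & M9 — 8 in total.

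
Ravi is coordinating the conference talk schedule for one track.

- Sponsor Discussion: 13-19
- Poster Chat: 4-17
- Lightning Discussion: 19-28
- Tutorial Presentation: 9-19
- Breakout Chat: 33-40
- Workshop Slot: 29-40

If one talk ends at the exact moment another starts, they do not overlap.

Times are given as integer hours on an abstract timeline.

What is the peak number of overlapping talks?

3

Sort all start/end points and keep a running count:
4 start Poster Chat → 1
9 start Tutorial Presentation → 2
13 start Sponsor Discussion → 3
17 end Poster Chat → 2
19 end Sponsor Discussion → 1
19 end Tutorial Presentation → 0
19 start Lightning Discussion → 1
28 end Lightning Discussion → 0
29 start Workshop Slot → 1
33 start Breakout Chat → 2
40 end Breakout Chat → 1
40 end Workshop Slot → 0
Peak is 3, at 13 (Poster Chat, Sponsor Discussion, Tutorial Presentation).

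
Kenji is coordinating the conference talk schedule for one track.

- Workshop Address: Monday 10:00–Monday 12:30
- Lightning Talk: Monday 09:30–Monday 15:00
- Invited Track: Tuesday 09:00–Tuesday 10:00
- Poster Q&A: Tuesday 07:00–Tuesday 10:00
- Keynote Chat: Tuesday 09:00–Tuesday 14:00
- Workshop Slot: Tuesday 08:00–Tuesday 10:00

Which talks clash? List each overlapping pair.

Invited Track & Keynote Chat, Invited Track & Poster Q&A, Invited Track & Workshop Slot, Keynote Chat & Poster Q&A, Keynote Chat & Workshop Slot, Lightning Talk & Workshop Address, Poster Q&A & Workshop Slot

Sorted by start: Lightning Talk, Workshop Address, Poster Q&A, Workshop Slot, Invited Track, Keynote Chat.
Workshop Address starts before Lightning Talk ends → Lightning Talk and Workshop Address overlap.
Poster Q&A starts after Lightning Talk ends — done with Lightning Talk.
Poster Q&A starts after Workshop Address ends — done with Workshop Address.
Workshop Slot starts before Poster Q&A ends → Poster Q&A and Workshop Slot overlap.
Invited Track starts before Poster Q&A ends → Poster Q&A and Invited Track overlap.
Keynote Chat starts before Poster Q&A ends → Poster Q&A and Keynote Chat overlap.
Invited Track starts before Workshop Slot ends → Workshop Slot and Invited Track overlap.
Keynote Chat starts before Workshop Slot ends → Workshop Slot and Keynote Chat overlap.
Keynote Chat starts before Invited Track ends → Invited Track and Keynote Chat overlap.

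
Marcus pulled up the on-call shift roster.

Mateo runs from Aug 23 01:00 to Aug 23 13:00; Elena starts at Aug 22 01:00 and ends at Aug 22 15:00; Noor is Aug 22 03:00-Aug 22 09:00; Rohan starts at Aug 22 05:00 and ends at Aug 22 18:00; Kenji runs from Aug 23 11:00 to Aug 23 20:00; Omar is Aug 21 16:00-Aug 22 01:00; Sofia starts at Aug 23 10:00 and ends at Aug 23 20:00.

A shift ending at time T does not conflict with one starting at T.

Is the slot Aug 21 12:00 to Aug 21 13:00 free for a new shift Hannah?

Omar: starts Aug 21 16:00 at or after Hannah ends Aug 21 13:00 → clear.
Elena: starts Aug 22 01:00 at or after Hannah ends Aug 21 13:00 → clear.
Noor: starts Aug 22 03:00 at or after Hannah ends Aug 21 13:00 → clear.
Rohan: starts Aug 22 05:00 at or after Hannah ends Aug 21 13:00 → clear.
Mateo: starts Aug 23 01:00 at or after Hannah ends Aug 21 13:00 → clear.
Sofia: starts Aug 23 10:00 at or after Hannah ends Aug 21 13:00 → clear.
Kenji: starts Aug 23 11:00 at or after Hannah ends Aug 21 13:00 → clear.

Yes — the slot is free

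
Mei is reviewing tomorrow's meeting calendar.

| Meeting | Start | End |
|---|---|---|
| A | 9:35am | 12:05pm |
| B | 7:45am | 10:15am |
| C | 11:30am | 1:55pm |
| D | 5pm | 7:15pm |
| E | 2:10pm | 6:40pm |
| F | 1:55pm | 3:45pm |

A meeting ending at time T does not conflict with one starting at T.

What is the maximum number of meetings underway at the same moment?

Walk through starts and ends in time order (an end at T is processed before a start at T):
7:45am start B → 1
9:35am start A → 2
10:15am end B → 1
11:30am start C → 2
12:05pm end A → 1
1:55pm end C → 0
1:55pm start F → 1
2:10pm start E → 2
3:45pm end F → 1
5pm start D → 2
6:40pm end E → 1
7:15pm end D → 0
Peak is 2, at 9:35am (A, B).

2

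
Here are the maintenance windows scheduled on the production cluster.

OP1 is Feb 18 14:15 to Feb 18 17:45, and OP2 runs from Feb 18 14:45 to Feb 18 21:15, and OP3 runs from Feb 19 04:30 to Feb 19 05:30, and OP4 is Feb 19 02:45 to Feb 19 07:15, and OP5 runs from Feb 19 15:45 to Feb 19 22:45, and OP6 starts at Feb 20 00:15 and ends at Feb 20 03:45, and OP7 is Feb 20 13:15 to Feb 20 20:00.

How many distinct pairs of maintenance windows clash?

2

Sorted by start: OP1, OP2, OP4, OP3, OP5, OP6, OP7.
OP2 starts before OP1 ends → OP1 and OP2 overlap.
OP4 starts after OP1 ends; OP1 is clear from here.
OP4 starts after OP2 ends; OP2 is clear from here.
OP3 starts before OP4 ends → OP4 and OP3 overlap.
OP5 starts after OP4 ends; OP4 is clear from here.
OP5 starts after OP3 ends; OP3 is clear from here.
OP6 starts after OP5 ends; OP5 is clear from here.
OP7 starts after OP6 ends.
Overlapping pairs: OP1 & OP2, OP3 & OP4 — 2 in total.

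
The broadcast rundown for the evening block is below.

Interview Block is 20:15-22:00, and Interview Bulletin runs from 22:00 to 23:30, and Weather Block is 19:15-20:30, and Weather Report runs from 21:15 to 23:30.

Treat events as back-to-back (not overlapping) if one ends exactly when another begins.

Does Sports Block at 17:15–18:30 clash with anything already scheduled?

Weather Block: starts 19:15 at or after Sports Block ends 18:30 → clear.
Interview Block: starts 20:15 at or after Sports Block ends 18:30 → clear.
Weather Report: starts 21:15 at or after Sports Block ends 18:30 → clear.
Interview Bulletin: starts 22:00 at or after Sports Block ends 18:30 → clear.

No — it doesn't clash with anything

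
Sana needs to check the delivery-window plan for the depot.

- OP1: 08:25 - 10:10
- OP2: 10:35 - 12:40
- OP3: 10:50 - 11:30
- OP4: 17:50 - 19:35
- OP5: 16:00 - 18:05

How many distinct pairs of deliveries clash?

Two intervals overlap when each starts before the other ends.
Sorted by start: OP1, OP2, OP3, OP5, OP4.
OP2 starts after OP1 ends; OP1 is clear from here.
OP3 starts before OP2 ends → OP2 and OP3 overlap.
OP5 starts after OP2 ends; OP2 is clear from here.
OP5 starts after OP3 ends; OP3 is clear from here.
OP4 starts before OP5 ends → OP5 and OP4 overlap.
Overlapping pairs: OP2 & OP3, OP4 & OP5 — 2 in total.

2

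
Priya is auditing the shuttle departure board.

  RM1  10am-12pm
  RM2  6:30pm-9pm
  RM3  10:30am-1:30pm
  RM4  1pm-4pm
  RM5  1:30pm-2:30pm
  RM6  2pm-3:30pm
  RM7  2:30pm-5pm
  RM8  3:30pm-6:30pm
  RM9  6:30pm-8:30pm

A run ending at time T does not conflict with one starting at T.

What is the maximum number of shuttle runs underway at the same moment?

Sweep the timeline, counting +1 at each start and −1 at each end (ends before starts at a tie):
10am start RM1 → 1
10:30am start RM3 → 2
12pm end RM1 → 1
1pm start RM4 → 2
1:30pm end RM3 → 1
1:30pm start RM5 → 2
2pm start RM6 → 3
2:30pm end RM5 → 2
2:30pm start RM7 → 3
3:30pm end RM6 → 2
3:30pm start RM8 → 3
4pm end RM4 → 2
5pm end RM7 → 1
6:30pm end RM8 → 0
6:30pm start RM2 → 1
6:30pm start RM9 → 2
8:30pm end RM9 → 1
9pm end RM2 → 0
Peak is 3, at 2pm (RM4, RM5, RM6).

3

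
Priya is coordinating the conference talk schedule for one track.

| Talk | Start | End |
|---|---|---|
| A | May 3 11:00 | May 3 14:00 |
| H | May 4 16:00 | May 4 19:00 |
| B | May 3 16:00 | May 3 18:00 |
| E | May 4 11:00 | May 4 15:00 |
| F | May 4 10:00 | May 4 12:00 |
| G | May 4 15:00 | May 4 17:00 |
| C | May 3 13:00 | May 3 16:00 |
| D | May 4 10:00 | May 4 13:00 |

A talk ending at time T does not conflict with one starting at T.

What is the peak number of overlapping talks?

3

Sort all start/end points and keep a running count:
May 3 11:00 start A → 1
May 3 13:00 start C → 2
May 3 14:00 end A → 1
May 3 16:00 end C → 0
May 3 16:00 start B → 1
May 3 18:00 end B → 0
May 4 10:00 start D → 1
May 4 10:00 start F → 2
May 4 11:00 start E → 3
May 4 12:00 end F → 2
May 4 13:00 end D → 1
May 4 15:00 end E → 0
May 4 15:00 start G → 1
May 4 16:00 start H → 2
May 4 17:00 end G → 1
May 4 19:00 end H → 0
Peak is 3, at May 4 11:00 (D, E, F).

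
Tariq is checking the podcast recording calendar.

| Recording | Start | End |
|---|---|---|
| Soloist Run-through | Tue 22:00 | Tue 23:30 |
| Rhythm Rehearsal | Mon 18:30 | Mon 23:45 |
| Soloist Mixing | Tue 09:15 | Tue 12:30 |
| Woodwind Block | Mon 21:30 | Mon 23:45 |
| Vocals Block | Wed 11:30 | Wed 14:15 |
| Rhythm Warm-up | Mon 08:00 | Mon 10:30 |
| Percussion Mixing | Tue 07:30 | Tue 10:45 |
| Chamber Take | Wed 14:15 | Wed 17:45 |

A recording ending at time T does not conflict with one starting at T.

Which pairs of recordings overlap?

Percussion Mixing & Soloist Mixing, Rhythm Rehearsal & Woodwind Block

Sorted by start: Rhythm Warm-up, Rhythm Rehearsal, Woodwind Block, Percussion Mixing, Soloist Mixing, Soloist Run-through, Vocals Block, Chamber Take.
Rhythm Rehearsal starts after Rhythm Warm-up ends — done with Rhythm Warm-up.
Woodwind Block starts before Rhythm Rehearsal ends → Rhythm Rehearsal and Woodwind Block overlap.
Percussion Mixing starts after Rhythm Rehearsal ends — done with Rhythm Rehearsal.
Percussion Mixing starts after Woodwind Block ends — done with Woodwind Block.
Soloist Mixing starts before Percussion Mixing ends → Percussion Mixing and Soloist Mixing overlap.
Soloist Run-through starts after Percussion Mixing ends — done with Percussion Mixing.
Soloist Run-through starts after Soloist Mixing ends — done with Soloist Mixing.
Vocals Block starts after Soloist Run-through ends — done with Soloist Run-through.
Chamber Take starts exactly when Vocals Block ends (back-to-back, no overlap).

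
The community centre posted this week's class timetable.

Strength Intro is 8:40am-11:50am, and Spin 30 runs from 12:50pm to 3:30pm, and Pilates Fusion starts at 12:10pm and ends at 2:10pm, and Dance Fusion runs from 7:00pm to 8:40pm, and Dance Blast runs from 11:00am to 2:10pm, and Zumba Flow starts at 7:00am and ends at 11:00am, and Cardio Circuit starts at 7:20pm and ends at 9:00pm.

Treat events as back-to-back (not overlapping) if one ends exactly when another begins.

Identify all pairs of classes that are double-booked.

Cardio Circuit & Dance Fusion, Dance Blast & Pilates Fusion, Dance Blast & Spin 30, Dance Blast & Strength Intro, Pilates Fusion & Spin 30, Strength Intro & Zumba Flow

Sorted by start: Zumba Flow, Strength Intro, Dance Blast, Pilates Fusion, Spin 30, Dance Fusion, Cardio Circuit.
Strength Intro starts before Zumba Flow ends → Zumba Flow and Strength Intro overlap.
Dance Blast starts exactly when Zumba Flow ends (back-to-back, no overlap), so nothing later overlaps Zumba Flow either.
Dance Blast starts before Strength Intro ends → Strength Intro and Dance Blast overlap.
Pilates Fusion starts after Strength Intro ends, so nothing later overlaps Strength Intro either.
Pilates Fusion starts before Dance Blast ends → Dance Blast and Pilates Fusion overlap.
Spin 30 starts before Dance Blast ends → Dance Blast and Spin 30 overlap.
Dance Fusion starts after Dance Blast ends, so nothing later overlaps Dance Blast either.
Spin 30 starts before Pilates Fusion ends → Pilates Fusion and Spin 30 overlap.
Dance Fusion starts after Pilates Fusion ends, so nothing later overlaps Pilates Fusion either.
Dance Fusion starts after Spin 30 ends, so nothing later overlaps Spin 30 either.
Cardio Circuit starts before Dance Fusion ends → Dance Fusion and Cardio Circuit overlap.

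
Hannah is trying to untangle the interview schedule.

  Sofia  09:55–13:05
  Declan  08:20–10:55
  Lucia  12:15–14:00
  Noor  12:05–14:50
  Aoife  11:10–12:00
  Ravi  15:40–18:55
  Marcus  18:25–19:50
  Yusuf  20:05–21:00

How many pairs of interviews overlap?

6

Sorted by start: Declan, Sofia, Aoife, Noor, Lucia, Ravi, Marcus, Yusuf.
Sofia starts before Declan ends → Declan and Sofia overlap.
Aoife starts after Declan ends, so nothing later overlaps Declan either.
Aoife starts before Sofia ends → Sofia and Aoife overlap.
Noor starts before Sofia ends → Sofia and Noor overlap.
Lucia starts before Sofia ends → Sofia and Lucia overlap.
Ravi starts after Sofia ends, so nothing later overlaps Sofia either.
Noor starts after Aoife ends, so nothing later overlaps Aoife either.
Lucia starts before Noor ends → Noor and Lucia overlap.
Ravi starts after Noor ends, so nothing later overlaps Noor either.
Ravi starts after Lucia ends, so nothing later overlaps Lucia either.
Marcus starts before Ravi ends → Ravi and Marcus overlap.
Yusuf starts after Ravi ends.
Yusuf starts after Marcus ends.
Overlapping pairs: Aoife & Sofia, Declan & Sofia, Lucia & Noor, Lucia & Sofia, Marcus & Ravi, Noor & Sofia — 6 in total.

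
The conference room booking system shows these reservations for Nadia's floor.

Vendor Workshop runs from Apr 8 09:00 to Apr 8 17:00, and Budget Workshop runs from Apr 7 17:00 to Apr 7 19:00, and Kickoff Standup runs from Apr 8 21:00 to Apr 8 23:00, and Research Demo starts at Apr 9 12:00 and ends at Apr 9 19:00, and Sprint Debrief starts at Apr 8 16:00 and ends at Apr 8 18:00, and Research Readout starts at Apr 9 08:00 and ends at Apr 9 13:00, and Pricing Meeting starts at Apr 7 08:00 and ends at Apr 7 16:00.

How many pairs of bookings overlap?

Check each pair: they overlap iff neither finishes before the other starts.
Sorted by start: Pricing Meeting, Budget Workshop, Vendor Workshop, Sprint Debrief, Kickoff Standup, Research Readout, Research Demo.
Budget Workshop starts after Pricing Meeting ends — done with Pricing Meeting.
Vendor Workshop starts after Budget Workshop ends — done with Budget Workshop.
Sprint Debrief starts before Vendor Workshop ends → Vendor Workshop and Sprint Debrief overlap.
Kickoff Standup starts after Vendor Workshop ends — done with Vendor Workshop.
Kickoff Standup starts after Sprint Debrief ends — done with Sprint Debrief.
Research Readout starts after Kickoff Standup ends — done with Kickoff Standup.
Research Demo starts before Research Readout ends → Research Readout and Research Demo overlap.
Overlapping pairs: Research Demo & Research Readout, Sprint Debrief & Vendor Workshop — 2 in total.

2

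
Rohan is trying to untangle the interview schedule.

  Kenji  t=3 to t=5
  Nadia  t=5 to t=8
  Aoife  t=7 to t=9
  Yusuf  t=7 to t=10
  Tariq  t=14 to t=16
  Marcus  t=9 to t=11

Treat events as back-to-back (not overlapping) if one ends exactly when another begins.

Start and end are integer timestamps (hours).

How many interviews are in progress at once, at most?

Sweep the timeline, counting +1 at each start and −1 at each end (ends before starts at a tie):
t=3 start Kenji → 1
t=5 end Kenji → 0
t=5 start Nadia → 1
t=7 start Aoife → 2
t=7 start Yusuf → 3
t=8 end Nadia → 2
t=9 end Aoife → 1
t=9 start Marcus → 2
t=10 end Yusuf → 1
t=11 end Marcus → 0
t=14 start Tariq → 1
t=16 end Tariq → 0
Peak is 3, at t=7 (Aoife, Nadia, Yusuf).

3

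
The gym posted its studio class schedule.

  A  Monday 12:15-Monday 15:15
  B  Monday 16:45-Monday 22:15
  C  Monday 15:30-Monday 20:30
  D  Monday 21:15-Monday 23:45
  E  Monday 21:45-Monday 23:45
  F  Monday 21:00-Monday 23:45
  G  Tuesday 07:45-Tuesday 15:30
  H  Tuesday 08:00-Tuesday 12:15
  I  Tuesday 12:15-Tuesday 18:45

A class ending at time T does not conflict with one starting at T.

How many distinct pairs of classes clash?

9

Sorted by start: A, C, B, F, D, E, G, H, I.
C starts after A ends; A is clear from here.
B starts before C ends → C and B overlap.
F starts after C ends; C is clear from here.
F starts before B ends → B and F overlap.
D starts before B ends → B and D overlap.
E starts before B ends → B and E overlap.
G starts after B ends; B is clear from here.
D starts before F ends → F and D overlap.
E starts before F ends → F and E overlap.
G starts after F ends; F is clear from here.
E starts before D ends → D and E overlap.
G starts after D ends; D is clear from here.
G starts after E ends; E is clear from here.
H starts before G ends → G and H overlap.
I starts before G ends → G and I overlap.
I starts exactly when H ends (back-to-back, no overlap).
Overlapping pairs: B & C, B & D, B & E, B & F, D & E, D & F, E & F, G & H, G & I — 9 in total.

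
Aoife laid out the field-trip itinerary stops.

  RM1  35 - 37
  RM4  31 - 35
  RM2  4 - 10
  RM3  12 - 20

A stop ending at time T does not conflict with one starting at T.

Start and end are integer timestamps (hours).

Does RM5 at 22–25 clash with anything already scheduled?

RM2: ends 10 at or before RM5 starts 22 → clear.
RM3: ends 20 at or before RM5 starts 22 → clear.
RM4: starts 31 at or after RM5 ends 25 → clear.
RM1: starts 35 at or after RM5 ends 25 → clear.

No — it doesn't clash with anything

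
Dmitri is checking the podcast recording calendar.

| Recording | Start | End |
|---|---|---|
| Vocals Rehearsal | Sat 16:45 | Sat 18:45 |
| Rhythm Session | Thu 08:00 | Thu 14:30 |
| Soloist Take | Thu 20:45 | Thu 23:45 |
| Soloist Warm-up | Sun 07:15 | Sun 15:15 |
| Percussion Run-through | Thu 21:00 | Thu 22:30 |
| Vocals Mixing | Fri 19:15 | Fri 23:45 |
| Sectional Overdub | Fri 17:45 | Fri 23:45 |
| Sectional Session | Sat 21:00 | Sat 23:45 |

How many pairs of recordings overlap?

2

Sorted by start: Rhythm Session, Soloist Take, Percussion Run-through, Sectional Overdub, Vocals Mixing, Vocals Rehearsal, Sectional Session, Soloist Warm-up.
Soloist Take starts after Rhythm Session ends, so Rhythm Session has no further overlaps.
Percussion Run-through starts before Soloist Take ends → Soloist Take and Percussion Run-through overlap.
Sectional Overdub starts after Soloist Take ends, so Soloist Take has no further overlaps.
Sectional Overdub starts after Percussion Run-through ends, so Percussion Run-through has no further overlaps.
Vocals Mixing starts before Sectional Overdub ends → Sectional Overdub and Vocals Mixing overlap.
Vocals Rehearsal starts after Sectional Overdub ends, so Sectional Overdub has no further overlaps.
Vocals Rehearsal starts after Vocals Mixing ends, so Vocals Mixing has no further overlaps.
Sectional Session starts after Vocals Rehearsal ends, so Vocals Rehearsal has no further overlaps.
Soloist Warm-up starts after Sectional Session ends.
Overlapping pairs: Percussion Run-through & Soloist Take, Sectional Overdub & Vocals Mixing — 2 in total.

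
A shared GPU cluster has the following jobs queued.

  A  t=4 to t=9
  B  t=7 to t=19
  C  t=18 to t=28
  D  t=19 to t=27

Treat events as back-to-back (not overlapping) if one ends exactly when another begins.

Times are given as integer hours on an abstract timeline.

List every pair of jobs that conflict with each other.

Sorted by start: A, B, C, D.
B starts before A ends → A and B overlap.
C starts after A ends; A is clear from here.
C starts before B ends → B and C overlap.
D starts exactly when B ends (back-to-back, no overlap).
D starts before C ends → C and D overlap.

A & B, B & C, C & D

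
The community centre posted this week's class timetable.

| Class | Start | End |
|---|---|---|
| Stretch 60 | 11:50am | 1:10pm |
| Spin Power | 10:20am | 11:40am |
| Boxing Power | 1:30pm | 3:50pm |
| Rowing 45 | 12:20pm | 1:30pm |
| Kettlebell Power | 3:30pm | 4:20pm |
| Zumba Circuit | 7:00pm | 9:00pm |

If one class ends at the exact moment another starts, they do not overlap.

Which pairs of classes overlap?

Boxing Power & Kettlebell Power, Rowing 45 & Stretch 60

Sorted by start: Spin Power, Stretch 60, Rowing 45, Boxing Power, Kettlebell Power, Zumba Circuit.
Stretch 60 starts after Spin Power ends, so Spin Power has no further overlaps.
Rowing 45 starts before Stretch 60 ends → Stretch 60 and Rowing 45 overlap.
Boxing Power starts after Stretch 60 ends, so Stretch 60 has no further overlaps.
Boxing Power starts exactly when Rowing 45 ends (back-to-back, no overlap), so Rowing 45 has no further overlaps.
Kettlebell Power starts before Boxing Power ends → Boxing Power and Kettlebell Power overlap.
Zumba Circuit starts after Boxing Power ends.
Zumba Circuit starts after Kettlebell Power ends.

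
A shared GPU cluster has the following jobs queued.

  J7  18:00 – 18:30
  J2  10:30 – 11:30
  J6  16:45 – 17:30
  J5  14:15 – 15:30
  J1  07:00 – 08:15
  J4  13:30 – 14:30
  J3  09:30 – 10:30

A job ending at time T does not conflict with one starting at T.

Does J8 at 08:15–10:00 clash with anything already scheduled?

J1: ends 08:15 at or before J8 starts 08:15 → clear.
J3: starts 09:30 before J8 ends 10:00, and ends 10:30 after J8 starts 08:15 → overlap.
J2: starts 10:30 at or after J8 ends 10:00 → clear.
J4: starts 13:30 at or after J8 ends 10:00 → clear.
J5: starts 14:15 at or after J8 ends 10:00 → clear.
J6: starts 16:45 at or after J8 ends 10:00 → clear.
J7: starts 18:00 at or after J8 ends 10:00 → clear.
J8 overlaps J3.

Yes — it overlaps J3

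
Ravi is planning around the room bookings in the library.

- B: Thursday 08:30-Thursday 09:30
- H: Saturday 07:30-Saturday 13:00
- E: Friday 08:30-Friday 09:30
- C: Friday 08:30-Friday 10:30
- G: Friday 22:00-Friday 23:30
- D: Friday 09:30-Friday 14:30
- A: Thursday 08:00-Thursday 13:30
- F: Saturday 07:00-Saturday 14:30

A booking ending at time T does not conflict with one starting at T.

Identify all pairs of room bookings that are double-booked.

A & B, C & D, C & E, F & H

Sorted by start: A, B, C, E, D, G, F, H.
B starts before A ends → A and B overlap.
C starts after A ends, so A has no further overlaps.
C starts after B ends, so B has no further overlaps.
E starts before C ends → C and E overlap.
D starts before C ends → C and D overlap.
G starts after C ends, so C has no further overlaps.
D starts exactly when E ends (back-to-back, no overlap), so E has no further overlaps.
G starts after D ends, so D has no further overlaps.
F starts after G ends, so G has no further overlaps.
H starts before F ends → F and H overlap.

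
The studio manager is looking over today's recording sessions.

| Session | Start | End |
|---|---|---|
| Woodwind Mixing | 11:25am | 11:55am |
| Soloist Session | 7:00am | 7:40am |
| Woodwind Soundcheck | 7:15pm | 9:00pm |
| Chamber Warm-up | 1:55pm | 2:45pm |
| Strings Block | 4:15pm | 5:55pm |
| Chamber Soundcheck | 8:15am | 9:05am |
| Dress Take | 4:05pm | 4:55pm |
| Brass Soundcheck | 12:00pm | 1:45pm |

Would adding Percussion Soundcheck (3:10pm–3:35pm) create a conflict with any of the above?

No — it doesn't clash with anything

Soloist Session: ends 7:40am at or before Percussion Soundcheck starts 3:10pm → clear.
Chamber Soundcheck: ends 9:05am at or before Percussion Soundcheck starts 3:10pm → clear.
Woodwind Mixing: ends 11:55am at or before Percussion Soundcheck starts 3:10pm → clear.
Brass Soundcheck: ends 1:45pm at or before Percussion Soundcheck starts 3:10pm → clear.
Chamber Warm-up: ends 2:45pm at or before Percussion Soundcheck starts 3:10pm → clear.
Dress Take: starts 4:05pm at or after Percussion Soundcheck ends 3:35pm → clear.
Strings Block: starts 4:15pm at or after Percussion Soundcheck ends 3:35pm → clear.
Woodwind Soundcheck: starts 7:15pm at or after Percussion Soundcheck ends 3:35pm → clear.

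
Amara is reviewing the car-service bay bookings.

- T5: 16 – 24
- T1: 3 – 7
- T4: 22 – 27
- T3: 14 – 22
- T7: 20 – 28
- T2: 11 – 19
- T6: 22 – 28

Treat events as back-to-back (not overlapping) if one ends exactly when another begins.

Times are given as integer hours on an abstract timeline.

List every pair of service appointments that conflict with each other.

Check each pair: they overlap iff neither finishes before the other starts.
Sorted by start: T1, T2, T3, T5, T7, T4, T6.
T2 starts after T1 ends, so T1 has no further overlaps.
T3 starts before T2 ends → T2 and T3 overlap.
T5 starts before T2 ends → T2 and T5 overlap.
T7 starts after T2 ends, so T2 has no further overlaps.
T5 starts before T3 ends → T3 and T5 overlap.
T7 starts before T3 ends → T3 and T7 overlap.
T4 starts exactly when T3 ends (back-to-back, no overlap), so T3 has no further overlaps.
T7 starts before T5 ends → T5 and T7 overlap.
T4 starts before T5 ends → T5 and T4 overlap.
T6 starts before T5 ends → T5 and T6 overlap.
T4 starts before T7 ends → T7 and T4 overlap.
T6 starts before T7 ends → T7 and T6 overlap.
T6 starts before T4 ends → T4 and T6 overlap.

T2 & T3, T2 & T5, T3 & T5, T3 & T7, T4 & T5, T4 & T6, T4 & T7, T5 & T6, T5 & T7, T6 & T7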